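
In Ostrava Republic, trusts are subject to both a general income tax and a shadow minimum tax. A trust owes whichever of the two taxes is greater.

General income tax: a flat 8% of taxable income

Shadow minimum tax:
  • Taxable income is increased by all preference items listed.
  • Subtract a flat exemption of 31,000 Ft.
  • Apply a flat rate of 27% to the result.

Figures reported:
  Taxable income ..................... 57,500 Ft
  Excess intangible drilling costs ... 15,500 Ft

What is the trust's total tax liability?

11,340 Ft

Shadow minimum tax:
  Adjusted income: 57,500 Ft + 15,500 Ft = 73,000 Ft
  Less exemption 31,000 Ft → base 42,000 Ft
  42,000 Ft × 27% = 11,340 Ft

General income tax:
  57,500 Ft × 8% = 4,600 Ft

11,340 Ft > 4,600 Ft, so the shadow minimum tax is the binding amount.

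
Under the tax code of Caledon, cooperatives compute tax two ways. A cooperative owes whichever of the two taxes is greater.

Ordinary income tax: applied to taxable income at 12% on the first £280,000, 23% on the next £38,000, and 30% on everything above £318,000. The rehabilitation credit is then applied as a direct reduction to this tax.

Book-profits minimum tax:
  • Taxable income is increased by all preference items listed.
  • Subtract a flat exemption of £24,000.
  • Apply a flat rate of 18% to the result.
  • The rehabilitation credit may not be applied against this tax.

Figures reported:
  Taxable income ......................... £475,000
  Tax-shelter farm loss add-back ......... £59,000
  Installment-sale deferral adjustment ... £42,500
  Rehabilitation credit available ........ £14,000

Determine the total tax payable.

Book-profits minimum tax:
  Adjusted income: £475,000 + £59,000 + £42,500 = £576,500
  Less exemption £24,000 → base £552,500
  £552,500 × 18% = £99,450

Ordinary income tax:
  £280,000 × 12% = £33,600
  £38,000 × 23% = £8,740
  £157,000 × 30% = £47,100
  → £89,440
  Less rehabilitation credit £14,000 → £75,440

£99,450 > £75,440, so the book-profits minimum tax is the binding amount.

£99,450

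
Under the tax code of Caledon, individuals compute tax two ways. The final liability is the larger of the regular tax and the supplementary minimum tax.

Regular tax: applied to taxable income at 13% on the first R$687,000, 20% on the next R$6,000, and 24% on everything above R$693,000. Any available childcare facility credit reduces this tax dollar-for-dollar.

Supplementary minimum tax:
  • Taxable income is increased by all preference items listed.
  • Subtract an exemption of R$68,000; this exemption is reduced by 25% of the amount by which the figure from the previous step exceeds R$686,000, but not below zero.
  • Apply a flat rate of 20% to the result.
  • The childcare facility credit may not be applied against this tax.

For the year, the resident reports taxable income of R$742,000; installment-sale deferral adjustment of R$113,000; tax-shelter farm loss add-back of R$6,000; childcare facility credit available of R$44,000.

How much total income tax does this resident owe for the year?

R$167,350

Supplementary minimum tax:
  Adjusted income: R$742,000 + R$113,000 + R$6,000 = R$861,000
  Exemption: R$68,000 − 25% × (R$861,000 − R$686,000) = R$68,000 − R$43,750 = R$24,250
  Base: R$861,000 − R$24,250 = R$836,750
  R$836,750 × 20% = R$167,350

Regular tax:
  R$687,000 × 13% = R$89,310
  R$6,000 × 20% = R$1,200
  R$49,000 × 24% = R$11,760
  → R$102,270
  Less childcare facility credit R$44,000 → R$58,270

R$167,350 > R$58,270, so the supplementary minimum tax is the binding amount.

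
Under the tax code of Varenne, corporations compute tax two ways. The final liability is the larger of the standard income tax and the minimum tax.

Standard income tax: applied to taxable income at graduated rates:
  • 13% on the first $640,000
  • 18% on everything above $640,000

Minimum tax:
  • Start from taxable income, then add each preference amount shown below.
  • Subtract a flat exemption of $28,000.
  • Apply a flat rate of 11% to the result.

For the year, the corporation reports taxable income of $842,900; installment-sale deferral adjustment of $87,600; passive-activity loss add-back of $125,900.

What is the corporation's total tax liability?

$119,722

Minimum tax:
  Adjusted income: $842,900 + $87,600 + $125,900 = $1,056,400
  Less exemption $28,000 → base $1,028,400
  $1,028,400 × 11% = $113,124

Standard income tax:
  $640,000 × 13% = $83,200
  $202,900 × 18% = $36,522
  → $119,722

$119,722 > $113,124, so the standard income tax governs.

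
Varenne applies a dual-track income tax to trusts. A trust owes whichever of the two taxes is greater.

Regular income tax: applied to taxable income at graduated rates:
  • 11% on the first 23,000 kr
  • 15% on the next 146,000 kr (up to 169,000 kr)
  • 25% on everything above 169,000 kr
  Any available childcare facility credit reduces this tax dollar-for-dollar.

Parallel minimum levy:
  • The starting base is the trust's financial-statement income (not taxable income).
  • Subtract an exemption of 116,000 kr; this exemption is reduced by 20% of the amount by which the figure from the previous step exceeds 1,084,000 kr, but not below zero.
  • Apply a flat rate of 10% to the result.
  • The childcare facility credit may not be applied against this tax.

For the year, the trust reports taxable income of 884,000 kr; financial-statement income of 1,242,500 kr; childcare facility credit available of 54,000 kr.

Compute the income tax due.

149,180 kr

Regular income tax:
  23,000 kr × 11% = 2,530 kr
  146,000 kr × 15% = 21,900 kr
  715,000 kr × 25% = 178,750 kr
  → 203,180 kr
  Less childcare facility credit 54,000 kr → 149,180 kr

Parallel minimum levy:
  Base (financial-statement income): 1,242,500 kr
  Exemption: 116,000 kr − 20% × (1,242,500 kr − 1,084,000 kr) = 116,000 kr − 31,700 kr = 84,300 kr
  Base: 1,242,500 kr − 84,300 kr = 1,158,200 kr
  1,158,200 kr × 10% = 115,820 kr

149,180 kr > 115,820 kr, so the regular income tax governs.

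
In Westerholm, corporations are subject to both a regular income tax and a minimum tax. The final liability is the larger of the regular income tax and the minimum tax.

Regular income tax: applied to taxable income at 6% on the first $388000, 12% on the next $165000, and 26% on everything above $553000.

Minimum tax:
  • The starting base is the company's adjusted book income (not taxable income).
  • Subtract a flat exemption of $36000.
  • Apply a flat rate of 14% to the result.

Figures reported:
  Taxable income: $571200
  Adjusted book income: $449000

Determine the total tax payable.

Minimum tax:
  Base (adjusted book income): $449000
  Less exemption $36000 → base $413000
  $413000 × 14% = $57820

Regular income tax:
  $388000 × 6% = $23280
  $165000 × 12% = $19800
  $18200 × 26% = $4732
  → $47812

$57820 > $47812, so the minimum tax is the binding amount.

$57820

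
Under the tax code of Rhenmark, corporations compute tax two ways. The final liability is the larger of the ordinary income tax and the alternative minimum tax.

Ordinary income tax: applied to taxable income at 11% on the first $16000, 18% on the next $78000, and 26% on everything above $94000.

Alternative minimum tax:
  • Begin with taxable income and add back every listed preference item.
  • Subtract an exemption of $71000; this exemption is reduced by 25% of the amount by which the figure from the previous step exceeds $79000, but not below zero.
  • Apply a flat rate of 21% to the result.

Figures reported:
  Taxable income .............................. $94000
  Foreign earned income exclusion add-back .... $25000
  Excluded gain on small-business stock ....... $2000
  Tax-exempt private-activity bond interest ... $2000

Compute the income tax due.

$15800

Ordinary income tax:
  $16000 × 11% = $1760
  $78000 × 18% = $14040
  → $15800

Alternative minimum tax:
  Adjusted income: $94000 + $25000 + $2000 + $2000 = $123000
  Exemption: $71000 − 25% × ($123000 − $79000) = $71000 − $11000 = $60000
  Base: $123000 − $60000 = $63000
  $63000 × 21% = $13230

$15800 > $13230, so the ordinary income tax governs.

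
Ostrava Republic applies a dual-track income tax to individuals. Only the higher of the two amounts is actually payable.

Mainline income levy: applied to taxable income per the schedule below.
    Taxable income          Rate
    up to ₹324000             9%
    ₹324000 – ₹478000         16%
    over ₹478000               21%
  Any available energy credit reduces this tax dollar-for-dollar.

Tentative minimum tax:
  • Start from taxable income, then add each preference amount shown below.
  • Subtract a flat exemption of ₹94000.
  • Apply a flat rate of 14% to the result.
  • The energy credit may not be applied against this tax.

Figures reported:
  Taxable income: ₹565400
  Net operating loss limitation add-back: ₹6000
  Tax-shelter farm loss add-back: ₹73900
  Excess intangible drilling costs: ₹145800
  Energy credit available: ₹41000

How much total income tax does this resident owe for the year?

₹97594

Mainline income levy:
  ₹324000 × 9% = ₹29160
  ₹154000 × 16% = ₹24640
  ₹87400 × 21% = ₹18354
  → ₹72154
  Less energy credit ₹41000 → ₹31154

Tentative minimum tax:
  Adjusted income: ₹565400 + ₹6000 + ₹73900 + ₹145800 = ₹791100
  Less exemption ₹94000 → base ₹697100
  ₹697100 × 14% = ₹97594

₹97594 > ₹31154, so the tentative minimum tax is the binding amount.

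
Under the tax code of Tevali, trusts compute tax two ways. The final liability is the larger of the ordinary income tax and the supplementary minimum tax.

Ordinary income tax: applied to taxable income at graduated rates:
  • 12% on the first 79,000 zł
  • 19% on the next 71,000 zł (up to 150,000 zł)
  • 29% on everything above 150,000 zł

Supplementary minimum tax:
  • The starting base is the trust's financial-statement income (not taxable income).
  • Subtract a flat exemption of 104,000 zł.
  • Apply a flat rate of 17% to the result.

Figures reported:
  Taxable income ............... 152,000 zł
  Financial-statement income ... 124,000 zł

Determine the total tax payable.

23,550 zł

Ordinary income tax:
  79,000 zł × 12% = 9,480 zł
  71,000 zł × 19% = 13,490 zł
  2,000 zł × 29% = 580 zł
  → 23,550 zł

Supplementary minimum tax:
  Base (financial-statement income): 124,000 zł
  Less exemption 104,000 zł → base 20,000 zł
  20,000 zł × 17% = 3,400 zł

23,550 zł > 3,400 zł, so the ordinary income tax governs.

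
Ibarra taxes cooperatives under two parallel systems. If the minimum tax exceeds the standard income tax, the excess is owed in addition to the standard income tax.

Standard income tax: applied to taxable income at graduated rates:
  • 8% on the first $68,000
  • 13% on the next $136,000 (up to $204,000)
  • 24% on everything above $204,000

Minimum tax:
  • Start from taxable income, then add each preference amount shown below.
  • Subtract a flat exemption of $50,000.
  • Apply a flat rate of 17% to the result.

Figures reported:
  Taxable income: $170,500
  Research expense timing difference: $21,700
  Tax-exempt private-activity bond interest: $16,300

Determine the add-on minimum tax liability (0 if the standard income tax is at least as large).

$8,180

Minimum tax:
  Adjusted income: $170,500 + $21,700 + $16,300 = $208,500
  Less exemption $50,000 → base $158,500
  $158,500 × 17% = $26,945

Standard income tax:
  $68,000 × 8% = $5,440
  $102,500 × 13% = $13,325
  → $18,765

Excess of minimum tax over standard income tax: $26,945 − $18,765 = $8,180.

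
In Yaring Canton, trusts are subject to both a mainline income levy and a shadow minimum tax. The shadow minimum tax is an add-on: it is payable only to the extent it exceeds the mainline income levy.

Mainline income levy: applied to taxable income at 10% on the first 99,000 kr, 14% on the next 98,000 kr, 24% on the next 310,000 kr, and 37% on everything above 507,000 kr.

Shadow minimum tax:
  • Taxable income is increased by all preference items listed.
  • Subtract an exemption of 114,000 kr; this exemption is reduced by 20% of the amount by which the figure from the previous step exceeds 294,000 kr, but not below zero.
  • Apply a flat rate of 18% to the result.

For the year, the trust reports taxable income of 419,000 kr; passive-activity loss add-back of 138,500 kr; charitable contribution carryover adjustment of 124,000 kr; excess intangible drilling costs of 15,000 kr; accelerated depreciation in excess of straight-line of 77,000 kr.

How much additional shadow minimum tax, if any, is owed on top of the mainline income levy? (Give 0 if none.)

Shadow minimum tax:
  Adjusted income: 419,000 kr + 138,500 kr + 124,000 kr + 15,000 kr + 77,000 kr = 773,500 kr
  Exemption: 114,000 kr − 20% × (773,500 kr − 294,000 kr) = 114,000 kr − 95,900 kr = 18,100 kr
  Base: 773,500 kr − 18,100 kr = 755,400 kr
  755,400 kr × 18% = 135,972 kr

Mainline income levy:
  99,000 kr × 10% = 9,900 kr
  98,000 kr × 14% = 13,720 kr
  222,000 kr × 24% = 53,280 kr
  → 76,900 kr

Excess of shadow minimum tax over mainline income levy: 135,972 kr − 76,900 kr = 59,072 kr.

59,072 kr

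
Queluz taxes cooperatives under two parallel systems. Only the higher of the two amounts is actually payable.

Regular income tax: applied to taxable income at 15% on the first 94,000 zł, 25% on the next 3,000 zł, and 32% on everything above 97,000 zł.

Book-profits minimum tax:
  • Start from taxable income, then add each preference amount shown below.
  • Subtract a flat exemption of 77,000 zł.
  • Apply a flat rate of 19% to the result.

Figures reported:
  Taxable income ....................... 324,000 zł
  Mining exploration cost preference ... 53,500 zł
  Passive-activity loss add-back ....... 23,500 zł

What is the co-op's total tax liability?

87,490 zł

Regular income tax:
  94,000 zł × 15% = 14,100 zł
  3,000 zł × 25% = 750 zł
  227,000 zł × 32% = 72,640 zł
  → 87,490 zł

Book-profits minimum tax:
  Adjusted income: 324,000 zł + 53,500 zł + 23,500 zł = 401,000 zł
  Less exemption 77,000 zł → base 324,000 zł
  324,000 zł × 19% = 61,560 zł

87,490 zł > 61,560 zł, so the regular income tax governs.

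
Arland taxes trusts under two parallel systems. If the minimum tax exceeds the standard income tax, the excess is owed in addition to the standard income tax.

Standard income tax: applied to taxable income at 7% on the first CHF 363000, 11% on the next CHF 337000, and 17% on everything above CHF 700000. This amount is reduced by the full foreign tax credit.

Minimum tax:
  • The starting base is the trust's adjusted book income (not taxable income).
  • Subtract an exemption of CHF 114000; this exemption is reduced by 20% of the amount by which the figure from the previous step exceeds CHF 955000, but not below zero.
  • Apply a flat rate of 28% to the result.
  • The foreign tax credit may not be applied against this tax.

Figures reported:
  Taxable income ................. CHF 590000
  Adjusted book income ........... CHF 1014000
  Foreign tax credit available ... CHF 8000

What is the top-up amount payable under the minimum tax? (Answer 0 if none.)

CHF 212924

Standard income tax:
  CHF 363000 × 7% = CHF 25410
  CHF 227000 × 11% = CHF 24970
  → CHF 50380
  Less foreign tax credit CHF 8000 → CHF 42380

Minimum tax:
  Base (adjusted book income): CHF 1014000
  Exemption: CHF 114000 − 20% × (CHF 1014000 − CHF 955000) = CHF 114000 − CHF 11800 = CHF 102200
  Base: CHF 1014000 − CHF 102200 = CHF 911800
  CHF 911800 × 28% = CHF 255304

Excess of minimum tax over standard income tax: CHF 255304 − CHF 42380 = CHF 212924.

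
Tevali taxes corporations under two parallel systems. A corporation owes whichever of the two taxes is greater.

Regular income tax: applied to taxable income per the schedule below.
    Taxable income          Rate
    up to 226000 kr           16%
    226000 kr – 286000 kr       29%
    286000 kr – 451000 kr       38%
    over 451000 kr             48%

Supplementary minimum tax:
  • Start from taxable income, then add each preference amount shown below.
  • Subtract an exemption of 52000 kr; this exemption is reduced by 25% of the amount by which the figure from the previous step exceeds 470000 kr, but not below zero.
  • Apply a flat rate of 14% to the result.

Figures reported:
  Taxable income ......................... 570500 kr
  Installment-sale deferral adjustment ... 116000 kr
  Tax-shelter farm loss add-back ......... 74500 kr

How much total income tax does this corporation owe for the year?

Supplementary minimum tax:
  Adjusted income: 570500 kr + 116000 kr + 74500 kr = 761000 kr
  Exemption: 25% × (761000 kr − 470000 kr) = 72750 kr ≥ 52000 kr, so the exemption is fully phased out
  Base: 761000 kr − 0 kr = 761000 kr
  761000 kr × 14% = 106540 kr

Regular income tax:
  226000 kr × 16% = 36160 kr
  60000 kr × 29% = 17400 kr
  165000 kr × 38% = 62700 kr
  119500 kr × 48% = 57360 kr
  → 173620 kr

173620 kr > 106540 kr, so the regular income tax governs.

173620 kr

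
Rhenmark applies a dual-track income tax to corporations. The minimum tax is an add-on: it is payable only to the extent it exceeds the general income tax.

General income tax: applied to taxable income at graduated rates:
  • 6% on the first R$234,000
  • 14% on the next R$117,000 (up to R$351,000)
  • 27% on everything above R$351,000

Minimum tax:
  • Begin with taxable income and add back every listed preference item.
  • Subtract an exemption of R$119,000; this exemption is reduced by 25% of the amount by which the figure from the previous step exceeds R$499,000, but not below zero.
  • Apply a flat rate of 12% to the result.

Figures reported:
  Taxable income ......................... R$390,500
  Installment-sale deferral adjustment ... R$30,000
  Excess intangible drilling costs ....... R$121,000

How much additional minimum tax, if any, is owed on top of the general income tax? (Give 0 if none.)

R$10,890

General income tax:
  R$234,000 × 6% = R$14,040
  R$117,000 × 14% = R$16,380
  R$39,500 × 27% = R$10,665
  → R$41,085

Minimum tax:
  Adjusted income: R$390,500 + R$30,000 + R$121,000 = R$541,500
  Exemption: R$119,000 − 25% × (R$541,500 − R$499,000) = R$119,000 − R$10,625 = R$108,375
  Base: R$541,500 − R$108,375 = R$433,125
  R$433,125 × 12% = R$51,975

Excess of minimum tax over general income tax: R$51,975 − R$41,085 = R$10,890.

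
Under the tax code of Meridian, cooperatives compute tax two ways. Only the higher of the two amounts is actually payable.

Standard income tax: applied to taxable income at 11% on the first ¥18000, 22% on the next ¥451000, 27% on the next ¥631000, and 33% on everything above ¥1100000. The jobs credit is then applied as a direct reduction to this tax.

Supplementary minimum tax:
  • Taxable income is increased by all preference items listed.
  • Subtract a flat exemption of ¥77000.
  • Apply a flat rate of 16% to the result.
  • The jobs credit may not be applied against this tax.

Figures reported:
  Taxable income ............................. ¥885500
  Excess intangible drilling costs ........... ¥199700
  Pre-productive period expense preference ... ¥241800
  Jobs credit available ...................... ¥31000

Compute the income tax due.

Supplementary minimum tax:
  Adjusted income: ¥885500 + ¥199700 + ¥241800 = ¥1327000
  Less exemption ¥77000 → base ¥1250000
  ¥1250000 × 16% = ¥200000

Standard income tax:
  ¥18000 × 11% = ¥1980
  ¥451000 × 22% = ¥99220
  ¥416500 × 27% = ¥112455
  → ¥213655
  Less jobs credit ¥31000 → ¥182655

¥200000 > ¥182655, so the supplementary minimum tax is the binding amount.

¥200000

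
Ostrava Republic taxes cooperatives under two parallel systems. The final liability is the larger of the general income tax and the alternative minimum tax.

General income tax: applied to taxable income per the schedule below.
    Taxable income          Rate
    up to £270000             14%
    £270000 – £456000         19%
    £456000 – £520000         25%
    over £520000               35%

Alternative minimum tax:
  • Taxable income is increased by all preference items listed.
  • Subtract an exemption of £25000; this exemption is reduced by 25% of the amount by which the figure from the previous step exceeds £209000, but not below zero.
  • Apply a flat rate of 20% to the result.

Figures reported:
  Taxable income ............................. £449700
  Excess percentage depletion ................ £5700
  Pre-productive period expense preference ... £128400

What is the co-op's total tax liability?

General income tax:
  £270000 × 14% = £37800
  £179700 × 19% = £34143
  → £71943

Alternative minimum tax:
  Adjusted income: £449700 + £5700 + £128400 = £583800
  Exemption: 25% × (£583800 − £209000) = £93700 ≥ £25000, so the exemption is fully phased out
  Base: £583800 − £0 = £583800
  £583800 × 20% = £116760

£116760 > £71943, so the alternative minimum tax is the binding amount.

£116760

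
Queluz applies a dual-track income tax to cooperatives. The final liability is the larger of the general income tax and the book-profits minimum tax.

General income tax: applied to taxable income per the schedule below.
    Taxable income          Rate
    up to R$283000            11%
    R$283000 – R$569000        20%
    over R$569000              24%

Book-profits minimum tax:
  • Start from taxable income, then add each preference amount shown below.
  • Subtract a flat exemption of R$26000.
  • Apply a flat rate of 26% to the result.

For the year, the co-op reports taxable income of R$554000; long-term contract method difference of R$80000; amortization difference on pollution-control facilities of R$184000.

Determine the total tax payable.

Book-profits minimum tax:
  Adjusted income: R$554000 + R$80000 + R$184000 = R$818000
  Less exemption R$26000 → base R$792000
  R$792000 × 26% = R$205920

General income tax:
  R$283000 × 11% = R$31130
  R$271000 × 20% = R$54200
  → R$85330

R$205920 > R$85330, so the book-profits minimum tax is the binding amount.

R$205920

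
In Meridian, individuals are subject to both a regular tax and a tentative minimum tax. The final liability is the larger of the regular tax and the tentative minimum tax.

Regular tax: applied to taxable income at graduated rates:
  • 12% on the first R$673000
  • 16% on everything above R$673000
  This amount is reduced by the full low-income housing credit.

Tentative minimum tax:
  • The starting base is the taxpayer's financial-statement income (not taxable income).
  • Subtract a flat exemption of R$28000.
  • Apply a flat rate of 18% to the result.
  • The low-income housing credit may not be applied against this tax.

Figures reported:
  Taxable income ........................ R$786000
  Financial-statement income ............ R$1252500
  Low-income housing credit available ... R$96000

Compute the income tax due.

R$220410

Regular tax:
  R$673000 × 12% = R$80760
  R$113000 × 16% = R$18080
  → R$98840
  Less low-income housing credit R$96000 → R$2840

Tentative minimum tax:
  Base (financial-statement income): R$1252500
  Less exemption R$28000 → base R$1224500
  R$1224500 × 18% = R$220410

R$220410 > R$2840, so the tentative minimum tax is the binding amount.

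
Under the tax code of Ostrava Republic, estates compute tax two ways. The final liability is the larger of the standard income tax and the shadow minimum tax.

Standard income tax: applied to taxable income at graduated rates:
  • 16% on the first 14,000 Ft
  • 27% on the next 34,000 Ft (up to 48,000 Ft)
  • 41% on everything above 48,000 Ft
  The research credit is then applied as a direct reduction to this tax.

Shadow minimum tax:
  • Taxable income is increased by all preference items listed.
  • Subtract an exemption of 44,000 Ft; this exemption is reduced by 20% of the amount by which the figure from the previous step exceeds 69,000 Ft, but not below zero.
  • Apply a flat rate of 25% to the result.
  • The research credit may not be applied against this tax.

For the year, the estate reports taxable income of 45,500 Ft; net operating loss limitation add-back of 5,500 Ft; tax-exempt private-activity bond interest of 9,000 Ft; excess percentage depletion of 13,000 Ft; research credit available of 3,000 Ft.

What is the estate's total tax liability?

7,745 Ft

Shadow minimum tax:
  Adjusted income: 45,500 Ft + 5,500 Ft + 9,000 Ft + 13,000 Ft = 73,000 Ft
  Exemption: 44,000 Ft − 20% × (73,000 Ft − 69,000 Ft) = 44,000 Ft − 800 Ft = 43,200 Ft
  Base: 73,000 Ft − 43,200 Ft = 29,800 Ft
  29,800 Ft × 25% = 7,450 Ft

Standard income tax:
  14,000 Ft × 16% = 2,240 Ft
  31,500 Ft × 27% = 8,505 Ft
  → 10,745 Ft
  Less research credit 3,000 Ft → 7,745 Ft

7,745 Ft > 7,450 Ft, so the standard income tax governs.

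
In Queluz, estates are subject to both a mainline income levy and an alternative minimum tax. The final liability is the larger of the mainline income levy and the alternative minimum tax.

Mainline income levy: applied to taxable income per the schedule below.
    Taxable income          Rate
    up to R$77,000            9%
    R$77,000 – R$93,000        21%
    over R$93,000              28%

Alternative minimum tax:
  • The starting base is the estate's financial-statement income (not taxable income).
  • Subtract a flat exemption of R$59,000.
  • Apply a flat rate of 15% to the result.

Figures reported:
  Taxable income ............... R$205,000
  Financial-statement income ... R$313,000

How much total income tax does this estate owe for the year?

R$41,650

Alternative minimum tax:
  Base (financial-statement income): R$313,000
  Less exemption R$59,000 → base R$254,000
  R$254,000 × 15% = R$38,100

Mainline income levy:
  R$77,000 × 9% = R$6,930
  R$16,000 × 21% = R$3,360
  R$112,000 × 28% = R$31,360
  → R$41,650

R$41,650 > R$38,100, so the mainline income levy governs.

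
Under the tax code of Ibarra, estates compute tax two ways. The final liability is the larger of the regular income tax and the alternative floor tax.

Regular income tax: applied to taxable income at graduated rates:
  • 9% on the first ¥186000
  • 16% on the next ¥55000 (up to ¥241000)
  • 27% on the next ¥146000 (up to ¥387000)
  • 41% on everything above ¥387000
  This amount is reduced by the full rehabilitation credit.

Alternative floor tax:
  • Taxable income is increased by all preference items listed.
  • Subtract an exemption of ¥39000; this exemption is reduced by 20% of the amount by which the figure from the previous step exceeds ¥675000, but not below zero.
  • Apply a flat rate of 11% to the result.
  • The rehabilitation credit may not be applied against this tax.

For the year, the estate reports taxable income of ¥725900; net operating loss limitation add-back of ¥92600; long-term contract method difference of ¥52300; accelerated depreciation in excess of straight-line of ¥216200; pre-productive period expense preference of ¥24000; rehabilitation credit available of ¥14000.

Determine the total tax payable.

Regular income tax:
  ¥186000 × 9% = ¥16740
  ¥55000 × 16% = ¥8800
  ¥146000 × 27% = ¥39420
  ¥338900 × 41% = ¥138949
  → ¥203909
  Less rehabilitation credit ¥14000 → ¥189909

Alternative floor tax:
  Adjusted income: ¥725900 + ¥92600 + ¥52300 + ¥216200 + ¥24000 = ¥1111000
  Exemption: 20% × (¥1111000 − ¥675000) = ¥87200 ≥ ¥39000, so the exemption is fully phased out
  Base: ¥1111000 − ¥0 = ¥1111000
  ¥1111000 × 11% = ¥122210

¥189909 > ¥122210, so the regular income tax governs.

¥189909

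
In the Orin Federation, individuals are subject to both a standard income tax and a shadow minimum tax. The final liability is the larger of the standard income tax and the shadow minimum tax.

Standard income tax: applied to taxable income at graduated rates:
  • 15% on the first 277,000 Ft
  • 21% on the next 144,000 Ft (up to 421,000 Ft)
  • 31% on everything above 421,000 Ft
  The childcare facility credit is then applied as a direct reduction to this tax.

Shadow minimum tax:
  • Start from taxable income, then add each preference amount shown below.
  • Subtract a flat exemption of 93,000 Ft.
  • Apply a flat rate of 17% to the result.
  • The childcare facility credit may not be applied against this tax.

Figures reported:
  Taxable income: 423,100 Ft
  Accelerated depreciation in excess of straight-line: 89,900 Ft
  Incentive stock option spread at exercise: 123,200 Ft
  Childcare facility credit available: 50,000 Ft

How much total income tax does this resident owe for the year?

Shadow minimum tax:
  Adjusted income: 423,100 Ft + 89,900 Ft + 123,200 Ft = 636,200 Ft
  Less exemption 93,000 Ft → base 543,200 Ft
  543,200 Ft × 17% = 92,344 Ft

Standard income tax:
  277,000 Ft × 15% = 41,550 Ft
  144,000 Ft × 21% = 30,240 Ft
  2,100 Ft × 31% = 651 Ft
  → 72,441 Ft
  Less childcare facility credit 50,000 Ft → 22,441 Ft

92,344 Ft > 22,441 Ft, so the shadow minimum tax is the binding amount.

92,344 Ft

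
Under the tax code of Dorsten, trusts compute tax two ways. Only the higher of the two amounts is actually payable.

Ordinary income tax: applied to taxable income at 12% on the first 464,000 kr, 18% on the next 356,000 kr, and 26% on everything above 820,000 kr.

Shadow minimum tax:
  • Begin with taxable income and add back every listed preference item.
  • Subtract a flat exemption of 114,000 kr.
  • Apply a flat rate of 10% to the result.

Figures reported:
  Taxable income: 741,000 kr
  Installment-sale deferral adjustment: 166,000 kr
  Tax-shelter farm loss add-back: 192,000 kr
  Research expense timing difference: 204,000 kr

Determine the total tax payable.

Shadow minimum tax:
  Adjusted income: 741,000 kr + 166,000 kr + 192,000 kr + 204,000 kr = 1,303,000 kr
  Less exemption 114,000 kr → base 1,189,000 kr
  1,189,000 kr × 10% = 118,900 kr

Ordinary income tax:
  464,000 kr × 12% = 55,680 kr
  277,000 kr × 18% = 49,860 kr
  → 105,540 kr

118,900 kr > 105,540 kr, so the shadow minimum tax is the binding amount.

118,900 kr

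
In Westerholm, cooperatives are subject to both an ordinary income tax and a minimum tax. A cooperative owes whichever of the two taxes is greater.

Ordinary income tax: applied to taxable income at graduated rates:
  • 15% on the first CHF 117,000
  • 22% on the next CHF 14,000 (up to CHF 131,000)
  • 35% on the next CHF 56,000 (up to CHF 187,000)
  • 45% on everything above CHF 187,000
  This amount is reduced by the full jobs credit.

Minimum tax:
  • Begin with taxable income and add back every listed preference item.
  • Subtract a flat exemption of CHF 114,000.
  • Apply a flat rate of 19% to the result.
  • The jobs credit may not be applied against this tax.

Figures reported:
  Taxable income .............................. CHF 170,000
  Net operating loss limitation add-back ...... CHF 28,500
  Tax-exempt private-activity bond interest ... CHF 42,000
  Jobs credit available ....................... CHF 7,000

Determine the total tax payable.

Ordinary income tax:
  CHF 117,000 × 15% = CHF 17,550
  CHF 14,000 × 22% = CHF 3,080
  CHF 39,000 × 35% = CHF 13,650
  → CHF 34,280
  Less jobs credit CHF 7,000 → CHF 27,280

Minimum tax:
  Adjusted income: CHF 170,000 + CHF 28,500 + CHF 42,000 = CHF 240,500
  Less exemption CHF 114,000 → base CHF 126,500
  CHF 126,500 × 19% = CHF 24,035

CHF 27,280 > CHF 24,035, so the ordinary income tax governs.

CHF 27,280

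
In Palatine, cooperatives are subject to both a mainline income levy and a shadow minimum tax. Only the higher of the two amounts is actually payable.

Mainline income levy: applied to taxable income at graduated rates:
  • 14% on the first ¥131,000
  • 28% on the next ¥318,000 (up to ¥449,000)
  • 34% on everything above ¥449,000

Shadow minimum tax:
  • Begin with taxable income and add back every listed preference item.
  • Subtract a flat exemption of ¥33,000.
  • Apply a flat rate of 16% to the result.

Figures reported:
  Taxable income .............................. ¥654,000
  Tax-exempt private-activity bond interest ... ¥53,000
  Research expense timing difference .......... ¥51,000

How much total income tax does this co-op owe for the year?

¥177,080

Mainline income levy:
  ¥131,000 × 14% = ¥18,340
  ¥318,000 × 28% = ¥89,040
  ¥205,000 × 34% = ¥69,700
  → ¥177,080

Shadow minimum tax:
  Adjusted income: ¥654,000 + ¥53,000 + ¥51,000 = ¥758,000
  Less exemption ¥33,000 → base ¥725,000
  ¥725,000 × 16% = ¥116,000

¥177,080 > ¥116,000, so the mainline income levy governs.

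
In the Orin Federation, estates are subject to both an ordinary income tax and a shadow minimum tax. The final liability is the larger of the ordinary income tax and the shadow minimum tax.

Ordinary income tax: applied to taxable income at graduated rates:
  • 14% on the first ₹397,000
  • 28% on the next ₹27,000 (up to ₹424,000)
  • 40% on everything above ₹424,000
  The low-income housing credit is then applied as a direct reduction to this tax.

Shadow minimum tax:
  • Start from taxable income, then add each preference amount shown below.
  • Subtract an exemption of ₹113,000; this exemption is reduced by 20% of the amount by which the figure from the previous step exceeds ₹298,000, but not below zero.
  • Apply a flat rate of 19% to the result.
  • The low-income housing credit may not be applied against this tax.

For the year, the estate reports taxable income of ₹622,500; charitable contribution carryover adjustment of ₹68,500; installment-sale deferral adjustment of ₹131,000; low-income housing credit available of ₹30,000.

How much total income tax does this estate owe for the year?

Shadow minimum tax:
  Adjusted income: ₹622,500 + ₹68,500 + ₹131,000 = ₹822,000
  Exemption: ₹113,000 − 20% × (₹822,000 − ₹298,000) = ₹113,000 − ₹104,800 = ₹8,200
  Base: ₹822,000 − ₹8,200 = ₹813,800
  ₹813,800 × 19% = ₹154,622

Ordinary income tax:
  ₹397,000 × 14% = ₹55,580
  ₹27,000 × 28% = ₹7,560
  ₹198,500 × 40% = ₹79,400
  → ₹142,540
  Less low-income housing credit ₹30,000 → ₹112,540

₹154,622 > ₹112,540, so the shadow minimum tax is the binding amount.

₹154,622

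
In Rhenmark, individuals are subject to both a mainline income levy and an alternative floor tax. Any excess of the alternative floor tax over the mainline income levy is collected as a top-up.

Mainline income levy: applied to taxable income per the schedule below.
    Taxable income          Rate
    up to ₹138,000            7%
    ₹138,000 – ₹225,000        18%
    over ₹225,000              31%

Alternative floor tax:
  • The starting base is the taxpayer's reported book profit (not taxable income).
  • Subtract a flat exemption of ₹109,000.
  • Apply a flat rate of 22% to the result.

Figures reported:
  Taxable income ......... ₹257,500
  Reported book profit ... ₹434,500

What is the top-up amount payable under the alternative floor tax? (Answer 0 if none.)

Alternative floor tax:
  Base (reported book profit): ₹434,500
  Less exemption ₹109,000 → base ₹325,500
  ₹325,500 × 22% = ₹71,610

Mainline income levy:
  ₹138,000 × 7% = ₹9,660
  ₹87,000 × 18% = ₹15,660
  ₹32,500 × 31% = ₹10,075
  → ₹35,395

Excess of alternative floor tax over mainline income levy: ₹71,610 − ₹35,395 = ₹36,215.

₹36,215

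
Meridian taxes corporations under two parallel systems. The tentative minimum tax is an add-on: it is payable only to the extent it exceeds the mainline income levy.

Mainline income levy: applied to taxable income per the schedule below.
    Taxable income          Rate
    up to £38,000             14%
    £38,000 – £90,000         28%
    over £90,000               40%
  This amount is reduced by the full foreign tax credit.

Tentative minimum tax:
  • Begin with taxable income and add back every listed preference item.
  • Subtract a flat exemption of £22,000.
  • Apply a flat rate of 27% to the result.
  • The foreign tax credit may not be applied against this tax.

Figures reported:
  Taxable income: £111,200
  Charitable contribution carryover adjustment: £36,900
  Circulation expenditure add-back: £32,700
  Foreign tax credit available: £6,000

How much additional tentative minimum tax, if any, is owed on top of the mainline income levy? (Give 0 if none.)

Tentative minimum tax:
  Adjusted income: £111,200 + £36,900 + £32,700 = £180,800
  Less exemption £22,000 → base £158,800
  £158,800 × 27% = £42,876

Mainline income levy:
  £38,000 × 14% = £5,320
  £52,000 × 28% = £14,560
  £21,200 × 40% = £8,480
  → £28,360
  Less foreign tax credit £6,000 → £22,360

Excess of tentative minimum tax over mainline income levy: £42,876 − £22,360 = £20,516.

£20,516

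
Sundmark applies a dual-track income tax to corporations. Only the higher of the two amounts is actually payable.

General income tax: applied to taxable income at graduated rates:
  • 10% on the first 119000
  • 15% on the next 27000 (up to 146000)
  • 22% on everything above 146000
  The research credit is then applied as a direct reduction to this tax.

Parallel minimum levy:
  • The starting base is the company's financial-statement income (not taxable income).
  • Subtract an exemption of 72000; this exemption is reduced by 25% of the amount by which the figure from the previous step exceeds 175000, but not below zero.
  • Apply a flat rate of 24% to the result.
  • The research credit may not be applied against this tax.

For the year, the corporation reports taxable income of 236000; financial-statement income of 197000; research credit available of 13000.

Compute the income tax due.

Parallel minimum levy:
  Base (financial-statement income): 197000
  Exemption: 72000 − 25% × (197000 − 175000) = 72000 − 5500 = 66500
  Base: 197000 − 66500 = 130500
  130500 × 24% = 31320

General income tax:
  119000 × 10% = 11900
  27000 × 15% = 4050
  90000 × 22% = 19800
  → 35750
  Less research credit 13000 → 22750

31320 > 22750, so the parallel minimum levy is the binding amount.

31320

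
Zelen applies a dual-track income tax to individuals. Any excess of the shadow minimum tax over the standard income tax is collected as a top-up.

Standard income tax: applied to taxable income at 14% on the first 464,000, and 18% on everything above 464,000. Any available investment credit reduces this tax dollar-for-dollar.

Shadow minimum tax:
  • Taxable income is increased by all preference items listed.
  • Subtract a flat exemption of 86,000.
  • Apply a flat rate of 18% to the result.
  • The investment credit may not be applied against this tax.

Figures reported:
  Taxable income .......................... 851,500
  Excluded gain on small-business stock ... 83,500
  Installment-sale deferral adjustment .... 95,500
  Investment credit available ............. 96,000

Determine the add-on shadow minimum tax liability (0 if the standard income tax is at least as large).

131,300

Standard income tax:
  464,000 × 14% = 64,960
  387,500 × 18% = 69,750
  → 134,710
  Less investment credit 96,000 → 38,710

Shadow minimum tax:
  Adjusted income: 851,500 + 83,500 + 95,500 = 1,030,500
  Less exemption 86,000 → base 944,500
  944,500 × 18% = 170,010

Excess of shadow minimum tax over standard income tax: 170,010 − 38,710 = 131,300.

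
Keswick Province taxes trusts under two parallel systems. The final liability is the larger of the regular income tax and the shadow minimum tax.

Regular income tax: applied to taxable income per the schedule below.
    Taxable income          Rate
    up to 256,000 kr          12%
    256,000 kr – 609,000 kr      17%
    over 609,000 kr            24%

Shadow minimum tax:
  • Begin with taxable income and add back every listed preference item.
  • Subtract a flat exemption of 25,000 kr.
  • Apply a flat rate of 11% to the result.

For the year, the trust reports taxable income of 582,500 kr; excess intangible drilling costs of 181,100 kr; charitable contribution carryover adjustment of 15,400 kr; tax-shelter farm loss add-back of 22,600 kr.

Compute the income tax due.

86,225 kr

Regular income tax:
  256,000 kr × 12% = 30,720 kr
  326,500 kr × 17% = 55,505 kr
  → 86,225 kr

Shadow minimum tax:
  Adjusted income: 582,500 kr + 181,100 kr + 15,400 kr + 22,600 kr = 801,600 kr
  Less exemption 25,000 kr → base 776,600 kr
  776,600 kr × 11% = 85,426 kr

86,225 kr > 85,426 kr, so the regular income tax governs.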